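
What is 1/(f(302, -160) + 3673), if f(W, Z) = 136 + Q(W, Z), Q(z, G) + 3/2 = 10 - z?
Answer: 2/7031 ≈ 0.00028445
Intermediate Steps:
Q(z, G) = 17/2 - z (Q(z, G) = -3/2 + (10 - z) = 17/2 - z)
f(W, Z) = 289/2 - W (f(W, Z) = 136 + (17/2 - W) = 289/2 - W)
1/(f(302, -160) + 3673) = 1/((289/2 - 1*302) + 3673) = 1/((289/2 - 302) + 3673) = 1/(-315/2 + 3673) = 1/(7031/2) = 2/7031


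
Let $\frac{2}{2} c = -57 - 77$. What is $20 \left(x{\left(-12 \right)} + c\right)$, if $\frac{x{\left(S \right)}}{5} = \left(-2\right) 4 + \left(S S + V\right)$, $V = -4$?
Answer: $10520$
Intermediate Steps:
$c = -134$ ($c = -57 - 77 = -134$)
$x{\left(S \right)} = -60 + 5 S^{2}$ ($x{\left(S \right)} = 5 \left(\left(-2\right) 4 + \left(S S - 4\right)\right) = 5 \left(-8 + \left(S^{2} - 4\right)\right) = 5 \left(-8 + \left(-4 + S^{2}\right)\right) = 5 \left(-12 + S^{2}\right) = -60 + 5 S^{2}$)
$20 \left(x{\left(-12 \right)} + c\right) = 20 \left(\left(-60 + 5 \left(-12\right)^{2}\right) - 134\right) = 20 \left(\left(-60 + 5 \cdot 144\right) - 134\right) = 20 \left(\left(-60 + 720\right) - 134\right) = 20 \left(660 - 134\right) = 20 \cdot 526 = 10520$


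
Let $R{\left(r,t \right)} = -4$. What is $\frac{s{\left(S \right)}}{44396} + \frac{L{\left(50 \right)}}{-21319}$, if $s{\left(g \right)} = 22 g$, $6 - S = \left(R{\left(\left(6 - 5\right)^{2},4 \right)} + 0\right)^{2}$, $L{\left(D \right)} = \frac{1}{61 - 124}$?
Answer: $- \frac{6714476}{1355184873} \approx -0.0049547$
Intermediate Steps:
$L{\left(D \right)} = - \frac{1}{63}$ ($L{\left(D \right)} = \frac{1}{-63} = - \frac{1}{63}$)
$S = -10$ ($S = 6 - \left(-4 + 0\right)^{2} = 6 - \left(-4\right)^{2} = 6 - 16 = -10$)
$\frac{s{\left(S \right)}}{44396} + \frac{L{\left(50 \right)}}{-21319} = \frac{22 \left(-10\right)}{44396} - \frac{1}{63 \left(-21319\right)} = \left(-220\right) \frac{1}{44396} - - \frac{1}{1343097} = - \frac{5}{1009} + \frac{1}{1343097} = - \frac{6714476}{1355184873}$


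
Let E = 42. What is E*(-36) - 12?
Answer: -1524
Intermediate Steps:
E*(-36) - 12 = 42*(-36) - 12 = -1512 - 12 = -1524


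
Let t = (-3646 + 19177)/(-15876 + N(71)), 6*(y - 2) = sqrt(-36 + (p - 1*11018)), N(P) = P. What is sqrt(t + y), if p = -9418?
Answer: sqrt(2287157355 + 749394075*I*sqrt(5118))/47415 ≈ 3.5274 + 3.3802*I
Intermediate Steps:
y = 2 + I*sqrt(5118)/3 (y = 2 + sqrt(-36 + (-9418 - 1*11018))/6 = 2 + sqrt(-36 + (-9418 - 11018))/6 = 2 + sqrt(-36 - 20436)/6 = 2 + sqrt(-20472)/6 = 2 + (2*I*sqrt(5118))/6 = 2 + I*sqrt(5118)/3 ≈ 2.0 + 23.847*I)
t = -15531/15805 (t = (-3646 + 19177)/(-15876 + 71) = 15531/(-15805) = 15531*(-1/15805) = -15531/15805 ≈ -0.98266)
sqrt(t + y) = sqrt(-15531/15805 + (2 + I*sqrt(5118)/3)) = sqrt(16079/15805 + I*sqrt(5118)/3)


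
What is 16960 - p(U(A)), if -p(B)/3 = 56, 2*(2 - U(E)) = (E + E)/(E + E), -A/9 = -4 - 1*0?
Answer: 17128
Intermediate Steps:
A = 36 (A = -9*(-4 - 1*0) = -9*(-4 + 0) = -9*(-4) = 36)
U(E) = 3/2 (U(E) = 2 - (E + E)/(2*(E + E)) = 2 - 2*E/(2*(2*E)) = 2 - 2*E*1/(2*E)/2 = 2 - 1/2*1 = 2 - 1/2 = 3/2)
p(B) = -168 (p(B) = -3*56 = -168)
16960 - p(U(A)) = 16960 - 1*(-168) = 16960 + 168 = 17128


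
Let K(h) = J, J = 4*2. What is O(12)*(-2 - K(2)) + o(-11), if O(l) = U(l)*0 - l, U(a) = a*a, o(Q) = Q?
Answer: 109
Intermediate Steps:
J = 8
U(a) = a²
K(h) = 8
O(l) = -l (O(l) = l²*0 - l = 0 - l = -l)
O(12)*(-2 - K(2)) + o(-11) = (-1*12)*(-2 - 1*8) - 11 = -12*(-2 - 8) - 11 = -12*(-10) - 11 = 120 - 11 = 109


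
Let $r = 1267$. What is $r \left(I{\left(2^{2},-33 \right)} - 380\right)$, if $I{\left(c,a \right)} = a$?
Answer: $-523271$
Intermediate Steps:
$r \left(I{\left(2^{2},-33 \right)} - 380\right) = 1267 \left(-33 - 380\right) = 1267 \left(-413\right) = -523271$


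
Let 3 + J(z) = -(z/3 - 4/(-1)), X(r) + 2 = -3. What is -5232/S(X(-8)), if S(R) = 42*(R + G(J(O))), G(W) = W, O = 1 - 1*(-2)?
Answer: 872/91 ≈ 9.5824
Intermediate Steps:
X(r) = -5 (X(r) = -2 - 3 = -5)
O = 3 (O = 1 + 2 = 3)
J(z) = -7 - z/3 (J(z) = -3 - (z/3 - 4/(-1)) = -3 - (z*(1/3) - 4*(-1)) = -3 - (z/3 + 4) = -3 - (4 + z/3) = -3 + (-4 - z/3) = -7 - z/3)
S(R) = -336 + 42*R (S(R) = 42*(R + (-7 - 1/3*3)) = 42*(R + (-7 - 1)) = 42*(R - 8) = 42*(-8 + R) = -336 + 42*R)
-5232/S(X(-8)) = -5232/(-336 + 42*(-5)) = -5232/(-336 - 210) = -5232/(-546) = -5232*(-1/546) = 872/91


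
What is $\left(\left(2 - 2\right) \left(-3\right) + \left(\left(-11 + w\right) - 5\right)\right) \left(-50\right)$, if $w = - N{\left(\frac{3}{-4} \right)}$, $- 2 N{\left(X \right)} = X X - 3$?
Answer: $\frac{13775}{16} \approx 860.94$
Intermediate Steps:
$N{\left(X \right)} = \frac{3}{2} - \frac{X^{2}}{2}$ ($N{\left(X \right)} = - \frac{X X - 3}{2} = - \frac{X^{2} - 3}{2} = - \frac{-3 + X^{2}}{2} = \frac{3}{2} - \frac{X^{2}}{2}$)
$w = - \frac{39}{32}$ ($w = - (\frac{3}{2} - \frac{\left(\frac{3}{-4}\right)^{2}}{2}) = - (\frac{3}{2} - \frac{\left(3 \left(- \frac{1}{4}\right)\right)^{2}}{2}) = - (\frac{3}{2} - \frac{\left(- \frac{3}{4}\right)^{2}}{2}) = - (\frac{3}{2} - \frac{9}{32}) = \left(-1\right) \frac{39}{32} = - \frac{39}{32} \approx -1.2188$)
$\left(\left(2 - 2\right) \left(-3\right) + \left(\left(-11 + w\right) - 5\right)\right) \left(-50\right) = \left(\left(2 - 2\right) \left(-3\right) - \frac{551}{32}\right) \left(-50\right) = \left(0 \left(-3\right) - \frac{551}{32}\right) \left(-50\right) = \left(0 - \frac{551}{32}\right) \left(-50\right) = \left(- \frac{551}{32}\right) \left(-50\right) = \frac{13775}{16}$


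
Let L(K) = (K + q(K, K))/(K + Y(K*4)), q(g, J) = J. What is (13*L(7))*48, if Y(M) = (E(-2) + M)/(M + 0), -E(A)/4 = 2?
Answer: 10192/9 ≈ 1132.4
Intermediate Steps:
E(A) = -8 (E(A) = -4*2 = -8)
Y(M) = (-8 + M)/M (Y(M) = (-8 + M)/(M + 0) = (-8 + M)/M)
L(K) = 2*K/(K + (-8 + 4*K)/(4*K)) (L(K) = (K + K)/(K + (-8 + K*4)/((K*4))) = (2*K)/(K + (-8 + 4*K)/((4*K))) = (2*K)/(K + (1/(4*K))*(-8 + 4*K)) = (2*K)/(K + (-8 + 4*K)/(4*K)) = 2*K/(K + (-8 + 4*K)/(4*K)))
(13*L(7))*48 = (13*(2*7²/(-2 + 7 + 7²)))*48 = (13*(2*49/(-2 + 7 + 49)))*48 = (13*(2*49/54))*48 = (13*(2*49*(1/54)))*48 = (13*(49/27))*48 = (637/27)*48 = 10192/9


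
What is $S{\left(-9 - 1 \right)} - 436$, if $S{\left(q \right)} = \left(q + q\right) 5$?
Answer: $-536$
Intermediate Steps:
$S{\left(q \right)} = 10 q$ ($S{\left(q \right)} = 2 q 5 = 10 q$)
$S{\left(-9 - 1 \right)} - 436 = 10 \left(-9 - 1\right) - 436 = 10 \left(-10\right) - 436 = -100 - 436 = -536$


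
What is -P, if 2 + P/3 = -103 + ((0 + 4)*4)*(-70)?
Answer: 3675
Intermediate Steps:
P = -3675 (P = -6 + 3*(-103 + ((0 + 4)*4)*(-70)) = -6 + 3*(-103 + (4*4)*(-70)) = -6 + 3*(-103 + 16*(-70)) = -6 + 3*(-103 - 1120) = -6 + 3*(-1223) = -6 - 3669 = -3675)
-P = -1*(-3675) = 3675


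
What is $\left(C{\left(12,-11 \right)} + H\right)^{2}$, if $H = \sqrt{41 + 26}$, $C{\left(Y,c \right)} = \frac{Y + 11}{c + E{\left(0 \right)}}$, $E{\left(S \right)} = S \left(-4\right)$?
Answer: $\frac{8636}{121} - \frac{46 \sqrt{67}}{11} \approx 37.142$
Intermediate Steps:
$E{\left(S \right)} = - 4 S$
$C{\left(Y,c \right)} = \frac{11 + Y}{c}$ ($C{\left(Y,c \right)} = \frac{Y + 11}{c - 0} = \frac{11 + Y}{c + 0} = \frac{11 + Y}{c}$)
$H = \sqrt{67} \approx 8.1853$
$\left(C{\left(12,-11 \right)} + H\right)^{2} = \left(\frac{11 + 12}{-11} + \sqrt{67}\right)^{2} = \left(\left(- \frac{1}{11}\right) 23 + \sqrt{67}\right)^{2} = \left(- \frac{23}{11} + \sqrt{67}\right)^{2}$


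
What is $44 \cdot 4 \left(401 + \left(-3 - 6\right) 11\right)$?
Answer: $53152$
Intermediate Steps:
$44 \cdot 4 \left(401 + \left(-3 - 6\right) 11\right) = 176 \left(401 + \left(-3 - 6\right) 11\right) = 176 \left(401 - 99\right) = 176 \cdot 302 = 53152$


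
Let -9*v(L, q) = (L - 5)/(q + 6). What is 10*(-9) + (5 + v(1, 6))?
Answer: -2294/27 ≈ -84.963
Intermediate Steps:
v(L, q) = -(-5 + L)/(9*(6 + q)) (v(L, q) = -(L - 5)/(9*(q + 6)) = -(-5 + L)/(9*(6 + q)))
10*(-9) + (5 + v(1, 6)) = 10*(-9) + (5 + (5 - 1*1)/(9*(6 + 6))) = -90 + (5 + (1/9)*(5 - 1)/12) = -90 + (5 + (1/9)*(1/12)*4) = -90 + (5 + 1/27) = -90 + 136/27 = -2294/27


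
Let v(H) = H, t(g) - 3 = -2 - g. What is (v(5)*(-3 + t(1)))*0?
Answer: 0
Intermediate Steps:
t(g) = 1 - g (t(g) = 3 + (-2 - g) = 1 - g)
(v(5)*(-3 + t(1)))*0 = (5*(-3 + (1 - 1*1)))*0 = (5*(-3 + (1 - 1)))*0 = (5*(-3 + 0))*0 = (5*(-3))*0 = -15*0 = 0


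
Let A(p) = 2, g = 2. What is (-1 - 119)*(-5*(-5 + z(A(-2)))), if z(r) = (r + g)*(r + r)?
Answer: 6600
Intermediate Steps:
z(r) = 2*r*(2 + r) (z(r) = (r + 2)*(r + r) = (2 + r)*(2*r) = 2*r*(2 + r))
(-1 - 119)*(-5*(-5 + z(A(-2)))) = (-1 - 119)*(-5*(-5 + 2*2*(2 + 2))) = -(-600)*(-5 + 2*2*4) = -(-600)*(-5 + 16) = -(-600)*11 = -120*(-55) = 6600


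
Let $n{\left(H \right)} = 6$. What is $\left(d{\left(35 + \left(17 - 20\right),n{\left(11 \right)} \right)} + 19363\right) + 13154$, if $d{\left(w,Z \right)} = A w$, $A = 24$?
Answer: $33285$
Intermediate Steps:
$d{\left(w,Z \right)} = 24 w$
$\left(d{\left(35 + \left(17 - 20\right),n{\left(11 \right)} \right)} + 19363\right) + 13154 = \left(24 \left(35 + \left(17 - 20\right)\right) + 19363\right) + 13154 = \left(24 \left(35 - 3\right) + 19363\right) + 13154 = \left(24 \cdot 32 + 19363\right) + 13154 = \left(768 + 19363\right) + 13154 = 20131 + 13154 = 33285$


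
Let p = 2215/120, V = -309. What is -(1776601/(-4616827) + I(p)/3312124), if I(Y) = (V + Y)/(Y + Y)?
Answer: 5213542203258935/13548272110345528 ≈ 0.38481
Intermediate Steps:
p = 443/24 (p = 2215*(1/120) = 443/24 ≈ 18.458)
I(Y) = (-309 + Y)/(2*Y) (I(Y) = (-309 + Y)/(Y + Y) = (-309 + Y)/((2*Y)) = (-309 + Y)*(1/(2*Y)) = (-309 + Y)/(2*Y))
-(1776601/(-4616827) + I(p)/3312124) = -(1776601/(-4616827) + ((-309 + 443/24)/(2*(443/24)))/3312124) = -(1776601*(-1/4616827) + ((½)*(24/443)*(-6973/24))*(1/3312124)) = -(-1776601/4616827 - 6973/886*1/3312124) = -(-1776601/4616827 - 6973/2934541864) = -1*(-5213542203258935/13548272110345528) = 5213542203258935/13548272110345528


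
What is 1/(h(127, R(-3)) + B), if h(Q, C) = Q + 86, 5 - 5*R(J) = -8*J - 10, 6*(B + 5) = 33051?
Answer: 2/11433 ≈ 0.00017493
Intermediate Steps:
B = 11007/2 (B = -5 + (1/6)*33051 = -5 + 11017/2 = 11007/2 ≈ 5503.5)
R(J) = 3 + 8*J/5 (R(J) = 1 - (-8*J - 10)/5 = 1 - (-10 - 8*J)/5 = 1 + (2 + 8*J/5) = 3 + 8*J/5)
h(Q, C) = 86 + Q
1/(h(127, R(-3)) + B) = 1/((86 + 127) + 11007/2) = 1/(213 + 11007/2) = 1/(11433/2) = 2/11433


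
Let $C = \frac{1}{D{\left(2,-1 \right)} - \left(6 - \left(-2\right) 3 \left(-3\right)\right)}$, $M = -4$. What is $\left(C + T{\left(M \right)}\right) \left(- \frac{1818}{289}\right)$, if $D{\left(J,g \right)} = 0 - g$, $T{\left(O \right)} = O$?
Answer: $\frac{5454}{221} \approx 24.679$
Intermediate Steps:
$D{\left(J,g \right)} = - g$
$C = \frac{1}{13}$ ($C = \frac{1}{\left(-1\right) \left(-1\right) - \left(6 - \left(-2\right) 3 \left(-3\right)\right)} = \frac{1}{1 - -12} = \frac{1}{1 + \left(18 - 6\right)} = \frac{1}{1 + 12} = \frac{1}{13} \approx 0.076923$)
$\left(C + T{\left(M \right)}\right) \left(- \frac{1818}{289}\right) = \left(\frac{1}{13} - 4\right) \left(- \frac{1818}{289}\right) = - \frac{51 \left(\left(-1818\right) \frac{1}{289}\right)}{13} = \left(- \frac{51}{13}\right) \left(- \frac{1818}{289}\right) = \frac{5454}{221}$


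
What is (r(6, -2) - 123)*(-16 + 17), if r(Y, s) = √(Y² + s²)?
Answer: -123 + 2*√10 ≈ -116.68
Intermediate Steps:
(r(6, -2) - 123)*(-16 + 17) = (√(6² + (-2)²) - 123)*(-16 + 17) = (√(36 + 4) - 123)*1 = (√40 - 123)*1 = (2*√10 - 123)*1 = (-123 + 2*√10)*1 = -123 + 2*√10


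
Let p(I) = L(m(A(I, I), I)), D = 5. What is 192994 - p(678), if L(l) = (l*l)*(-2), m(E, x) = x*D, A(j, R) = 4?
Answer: 23177194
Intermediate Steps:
m(E, x) = 5*x (m(E, x) = x*5 = 5*x)
L(l) = -2*l² (L(l) = l²*(-2) = -2*l²)
p(I) = -50*I² (p(I) = -2*25*I² = -50*I²)
192994 - p(678) = 192994 - (-50)*678² = 192994 - (-50)*459684 = 192994 - 1*(-22984200) = 192994 + 22984200 = 23177194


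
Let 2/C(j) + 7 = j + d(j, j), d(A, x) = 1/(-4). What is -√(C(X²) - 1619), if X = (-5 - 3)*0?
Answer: -I*√1361811/29 ≈ -40.24*I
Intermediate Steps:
X = 0 (X = -8*0 = 0)
d(A, x) = -¼
C(j) = 2/(-29/4 + j) (C(j) = 2/(-7 + (j - ¼)) = 2/(-7 + (-¼ + j)) = 2/(-29/4 + j))
-√(C(X²) - 1619) = -√(8/(-29 + 4*0²) - 1619) = -√(8/(-29 + 4*0) - 1619) = -√(8/(-29 + 0) - 1619) = -√(8/(-29) - 1619) = -√(8*(-1/29) - 1619) = -√(-8/29 - 1619) = -√(-46959/29) = -I*√1361811/29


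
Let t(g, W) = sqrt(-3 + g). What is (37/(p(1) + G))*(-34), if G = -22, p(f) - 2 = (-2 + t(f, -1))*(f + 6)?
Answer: 21386/627 + 4403*I*sqrt(2)/627 ≈ 34.108 + 9.9311*I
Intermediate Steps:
p(f) = 2 + (-2 + sqrt(-3 + f))*(6 + f) (p(f) = 2 + (-2 + sqrt(-3 + f))*(f + 6) = 2 + (-2 + sqrt(-3 + f))*(6 + f))
(37/(p(1) + G))*(-34) = (37/((-10 - 2*1 + 6*sqrt(-3 + 1) + 1*sqrt(-3 + 1)) - 22))*(-34) = (37/((-10 - 2 + 6*sqrt(-2) + 1*sqrt(-2)) - 22))*(-34) = (37/((-10 - 2 + 6*(I*sqrt(2)) + 1*(I*sqrt(2))) - 22))*(-34) = (37/((-10 - 2 + 6*I*sqrt(2) + I*sqrt(2)) - 22))*(-34) = (37/((-12 + 7*I*sqrt(2)) - 22))*(-34) = (37/(-34 + 7*I*sqrt(2)))*(-34) = -1258/(-34 + 7*I*sqrt(2))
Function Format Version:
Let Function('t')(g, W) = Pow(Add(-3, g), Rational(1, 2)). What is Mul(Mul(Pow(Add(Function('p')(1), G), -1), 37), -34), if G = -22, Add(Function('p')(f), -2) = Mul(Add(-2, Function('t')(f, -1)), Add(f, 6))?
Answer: Add(Rational(21386, 627), Mul(Rational(4403, 627), I, Pow(2, Rational(1, 2)))) ≈ Add(34.108, Mul(9.9311, I))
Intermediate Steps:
Function('p')(f) = Add(2, Mul(Add(-2, Pow(Add(-3, f), Rational(1, 2))), Add(6, f))) (Function('p')(f) = Add(2, Mul(Add(-2, Pow(Add(-3, f), Rational(1, 2))), Add(f, 6))) = Add(2, Mul(Add(-2, Pow(Add(-3, f), Rational(1, 2))), Add(6, f))))
Mul(Mul(Pow(Add(Function('p')(1), G), -1), 37), -34) = Mul(Mul(Pow(Add(Add(-10, Mul(-2, 1), Mul(6, Pow(Add(-3, 1), Rational(1, 2))), Mul(1, Pow(Add(-3, 1), Rational(1, 2)))), -22), -1), 37), -34) = Mul(Mul(Pow(Add(Add(-10, -2, Mul(6, Pow(-2, Rational(1, 2))), Mul(1, Pow(-2, Rational(1, 2)))), -22), -1), 37), -34) = Mul(Mul(Pow(Add(Add(-10, -2, Mul(6, Mul(I, Pow(2, Rational(1, 2)))), Mul(1, Mul(I, Pow(2, Rational(1, 2))))), -22), -1), 37), -34) = Mul(Mul(Pow(Add(Add(-10, -2, Mul(6, I, Pow(2, Rational(1, 2))), Mul(I, Pow(2, Rational(1, 2)))), -22), -1), 37), -34) = Mul(Mul(Pow(Add(Add(-12, Mul(7, I, Pow(2, Rational(1, 2)))), -22), -1), 37), -34) = Mul(Mul(Pow(Add(-34, Mul(7, I, Pow(2, Rational(1, 2)))), -1), 37), -34) = Mul(Mul(37, Pow(Add(-34, Mul(7, I, Pow(2, Rational(1, 2)))), -1)), -34) = Mul(-1258, Pow(Add(-34, Mul(7, I, Pow(2, Rational(1, 2)))), -1))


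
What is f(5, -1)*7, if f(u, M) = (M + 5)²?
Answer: 112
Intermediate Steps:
f(u, M) = (5 + M)²
f(5, -1)*7 = (5 - 1)²*7 = 4²*7 = 16*7 = 112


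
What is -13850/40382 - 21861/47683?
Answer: -771600226/962767453 ≈ -0.80144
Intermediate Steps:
-13850/40382 - 21861/47683 = -13850*1/40382 - 21861*1/47683 = -6925/20191 - 21861/47683 = -771600226/962767453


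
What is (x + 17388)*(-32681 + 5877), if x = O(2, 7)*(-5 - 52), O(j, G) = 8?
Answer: -453845328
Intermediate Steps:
x = -456 (x = 8*(-5 - 52) = 8*(-57) = -456)
(x + 17388)*(-32681 + 5877) = (-456 + 17388)*(-32681 + 5877) = 16932*(-26804) = -453845328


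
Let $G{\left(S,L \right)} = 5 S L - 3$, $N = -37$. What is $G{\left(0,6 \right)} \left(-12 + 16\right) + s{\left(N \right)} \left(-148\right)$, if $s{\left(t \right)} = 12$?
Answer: $-1788$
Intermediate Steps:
$G{\left(S,L \right)} = -3 + 5 L S$ ($G{\left(S,L \right)} = 5 L S - 3 = -3 + 5 L S$)
$G{\left(0,6 \right)} \left(-12 + 16\right) + s{\left(N \right)} \left(-148\right) = \left(-3 + 5 \cdot 6 \cdot 0\right) \left(-12 + 16\right) + 12 \left(-148\right) = \left(-3 + 0\right) 4 - 1776 = \left(-3\right) 4 - 1776 = -12 - 1776 = -1788$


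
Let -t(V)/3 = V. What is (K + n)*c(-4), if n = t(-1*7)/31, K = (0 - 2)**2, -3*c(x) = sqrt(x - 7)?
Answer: -145*I*sqrt(11)/93 ≈ -5.1711*I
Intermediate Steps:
t(V) = -3*V
c(x) = -sqrt(-7 + x)/3 (c(x) = -sqrt(x - 7)/3 = -sqrt(-7 + x)/3)
K = 4 (K = (-2)**2 = 4)
n = 21/31 (n = -(-3)*7/31 = -3*(-7)*(1/31) = 21*(1/31) = 21/31 ≈ 0.67742)
(K + n)*c(-4) = (4 + 21/31)*(-sqrt(-7 - 4)/3) = 145*(-I*sqrt(11)/3)/31 = -145*I*sqrt(11)/93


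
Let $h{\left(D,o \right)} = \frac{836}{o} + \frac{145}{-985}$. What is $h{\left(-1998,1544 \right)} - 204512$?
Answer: $- \frac{15551471525}{76042} \approx -2.0451 \cdot 10^{5}$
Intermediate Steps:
$h{\left(D,o \right)} = - \frac{29}{197} + \frac{836}{o}$ ($h{\left(D,o \right)} = \frac{836}{o} + 145 \left(- \frac{1}{985}\right) = \frac{836}{o} - \frac{29}{197} = - \frac{29}{197} + \frac{836}{o}$)
$h{\left(-1998,1544 \right)} - 204512 = \left(- \frac{29}{197} + \frac{836}{1544}\right) - 204512 = \left(- \frac{29}{197} + 836 \cdot \frac{1}{1544}\right) - 204512 = \left(- \frac{29}{197} + \frac{209}{386}\right) - 204512 = \frac{29979}{76042} - 204512 = - \frac{15551471525}{76042}$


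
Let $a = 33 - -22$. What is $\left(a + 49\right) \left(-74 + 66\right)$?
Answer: $-832$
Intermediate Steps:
$a = 55$ ($a = 33 + 22 = 55$)
$\left(a + 49\right) \left(-74 + 66\right) = \left(55 + 49\right) \left(-74 + 66\right) = 104 \left(-8\right) = -832$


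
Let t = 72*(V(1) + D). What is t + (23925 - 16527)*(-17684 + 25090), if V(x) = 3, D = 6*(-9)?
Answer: 54785916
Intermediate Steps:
D = -54
t = -3672 (t = 72*(3 - 54) = 72*(-51) = -3672)
t + (23925 - 16527)*(-17684 + 25090) = -3672 + (23925 - 16527)*(-17684 + 25090) = -3672 + 7398*7406 = -3672 + 54789588 = 54785916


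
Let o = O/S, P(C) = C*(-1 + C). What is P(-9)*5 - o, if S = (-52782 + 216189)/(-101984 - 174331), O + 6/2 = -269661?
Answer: -24812891670/54469 ≈ -4.5554e+5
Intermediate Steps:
O = -269664 (O = -3 - 269661 = -269664)
S = -54469/92105 (S = 163407/(-276315) = 163407*(-1/276315) = -54469/92105 ≈ -0.59138)
o = 24837402720/54469 (o = -269664/(-54469/92105) = -269664*(-92105/54469) = 24837402720/54469 ≈ 4.5599e+5)
P(-9)*5 - o = -9*(-1 - 9)*5 - 1*24837402720/54469 = -9*(-10)*5 - 24837402720/54469 = 90*5 - 24837402720/54469 = 450 - 24837402720/54469 = -24812891670/54469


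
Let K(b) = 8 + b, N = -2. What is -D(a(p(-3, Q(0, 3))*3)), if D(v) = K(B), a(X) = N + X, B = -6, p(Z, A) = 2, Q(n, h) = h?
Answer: -2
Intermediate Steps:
a(X) = -2 + X
D(v) = 2 (D(v) = 8 - 6 = 2)
-D(a(p(-3, Q(0, 3))*3)) = -1*2 = -2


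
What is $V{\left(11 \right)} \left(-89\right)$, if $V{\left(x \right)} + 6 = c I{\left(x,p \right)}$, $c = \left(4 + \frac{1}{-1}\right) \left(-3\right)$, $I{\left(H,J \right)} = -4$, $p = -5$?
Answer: $-2670$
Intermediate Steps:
$c = -9$ ($c = \left(4 - 1\right) \left(-3\right) = 3 \left(-3\right) = -9$)
$V{\left(x \right)} = 30$ ($V{\left(x \right)} = -6 - -36 = -6 + 36 = 30$)
$V{\left(11 \right)} \left(-89\right) = 30 \left(-89\right) = -2670$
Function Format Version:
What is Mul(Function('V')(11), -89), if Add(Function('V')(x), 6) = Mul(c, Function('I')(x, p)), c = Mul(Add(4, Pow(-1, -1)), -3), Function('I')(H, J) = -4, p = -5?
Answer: -2670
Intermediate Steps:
c = -9 (c = Mul(Add(4, -1), -3) = Mul(3, -3) = -9)
Function('V')(x) = 30 (Function('V')(x) = Add(-6, Mul(-9, -4)) = Add(-6, 36) = 30)
Mul(Function('V')(11), -89) = Mul(30, -89) = -2670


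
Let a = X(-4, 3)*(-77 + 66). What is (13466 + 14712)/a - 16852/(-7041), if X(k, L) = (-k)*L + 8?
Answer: -97346929/774510 ≈ -125.69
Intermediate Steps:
X(k, L) = 8 - L*k (X(k, L) = -L*k + 8 = 8 - L*k)
a = -220 (a = (8 - 1*3*(-4))*(-77 + 66) = (8 + 12)*(-11) = 20*(-11) = -220)
(13466 + 14712)/a - 16852/(-7041) = (13466 + 14712)/(-220) - 16852/(-7041) = 28178*(-1/220) - 16852*(-1/7041) = -14089/110 + 16852/7041 = -97346929/774510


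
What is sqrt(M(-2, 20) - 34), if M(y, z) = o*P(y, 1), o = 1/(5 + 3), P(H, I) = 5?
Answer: I*sqrt(534)/4 ≈ 5.7771*I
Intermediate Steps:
o = 1/8 ≈ 0.12500
M(y, z) = 5/8 (M(y, z) = (1/8)*5 = 5/8)
sqrt(M(-2, 20) - 34) = sqrt(5/8 - 34) = sqrt(-267/8) = I*sqrt(534)/4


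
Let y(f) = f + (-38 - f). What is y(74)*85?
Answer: -3230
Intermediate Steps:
y(f) = -38
y(74)*85 = -38*85 = -3230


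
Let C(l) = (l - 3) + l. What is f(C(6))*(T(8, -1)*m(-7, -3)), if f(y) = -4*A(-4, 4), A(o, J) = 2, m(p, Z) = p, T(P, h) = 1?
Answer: 56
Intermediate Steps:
C(l) = -3 + 2*l (C(l) = (-3 + l) + l = -3 + 2*l)
f(y) = -8 (f(y) = -4*2 = -8)
f(C(6))*(T(8, -1)*m(-7, -3)) = -8*(-7) = 56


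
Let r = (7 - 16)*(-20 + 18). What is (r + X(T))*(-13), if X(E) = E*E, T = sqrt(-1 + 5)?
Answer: -286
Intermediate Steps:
T = 2 (T = sqrt(4) = 2)
X(E) = E**2
r = 18 (r = -9*(-2) = 18)
(r + X(T))*(-13) = (18 + 2**2)*(-13) = (18 + 4)*(-13) = 22*(-13) = -286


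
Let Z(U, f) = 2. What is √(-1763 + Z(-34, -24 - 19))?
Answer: I*√1761 ≈ 41.964*I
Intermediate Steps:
√(-1763 + Z(-34, -24 - 19)) = √(-1763 + 2) = √(-1761) = I*√1761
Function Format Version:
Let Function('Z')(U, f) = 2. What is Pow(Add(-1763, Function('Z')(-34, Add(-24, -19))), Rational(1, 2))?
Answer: Mul(I, Pow(1761, Rational(1, 2))) ≈ Mul(41.964, I)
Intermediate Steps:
Pow(Add(-1763, Function('Z')(-34, Add(-24, -19))), Rational(1, 2)) = Pow(Add(-1763, 2), Rational(1, 2)) = Pow(-1761, Rational(1, 2)) = Mul(I, Pow(1761, Rational(1, 2)))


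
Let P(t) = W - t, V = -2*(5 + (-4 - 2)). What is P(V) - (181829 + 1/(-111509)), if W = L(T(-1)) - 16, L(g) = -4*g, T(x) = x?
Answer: -20277131086/111509 ≈ -1.8184e+5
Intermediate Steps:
W = -12 (W = -4*(-1) - 16 = 4 - 16 = -12)
V = 2 (V = -2*(5 - 6) = -2*(-1) = 2)
P(t) = -12 - t
P(V) - (181829 + 1/(-111509)) = (-12 - 1*2) - (181829 + 1/(-111509)) = (-12 - 2) - (181829 - 1/111509) = -14 - 1*20275569960/111509 = -14 - 20275569960/111509 = -20277131086/111509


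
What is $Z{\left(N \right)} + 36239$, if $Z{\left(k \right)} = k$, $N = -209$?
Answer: $36030$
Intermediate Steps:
$Z{\left(N \right)} + 36239 = -209 + 36239 = 36030$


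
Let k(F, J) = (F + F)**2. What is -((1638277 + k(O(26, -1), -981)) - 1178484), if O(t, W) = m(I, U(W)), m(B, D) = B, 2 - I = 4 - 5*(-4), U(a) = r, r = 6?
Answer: -461729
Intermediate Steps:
U(a) = 6
I = -22 (I = 2 - (4 - 5*(-4)) = 2 - (4 + 20) = 2 - 1*24 = 2 - 24 = -22)
O(t, W) = -22
k(F, J) = 4*F**2 (k(F, J) = (2*F)**2 = 4*F**2)
-((1638277 + k(O(26, -1), -981)) - 1178484) = -((1638277 + 4*(-22)**2) - 1178484) = -((1638277 + 4*484) - 1178484) = -((1638277 + 1936) - 1178484) = -(1640213 - 1178484) = -1*461729 = -461729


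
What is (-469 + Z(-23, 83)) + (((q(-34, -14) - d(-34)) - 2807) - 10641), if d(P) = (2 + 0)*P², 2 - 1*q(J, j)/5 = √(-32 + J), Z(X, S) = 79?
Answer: -16140 - 5*I*√66 ≈ -16140.0 - 40.62*I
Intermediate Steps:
q(J, j) = 10 - 5*√(-32 + J)
d(P) = 2*P²
(-469 + Z(-23, 83)) + (((q(-34, -14) - d(-34)) - 2807) - 10641) = (-469 + 79) + ((((10 - 5*√(-32 - 34)) - 2*(-34)²) - 2807) - 10641) = -390 + ((((10 - 5*I*√66) - 2*1156) - 2807) - 10641) = -390 + ((((10 - 5*I*√66) - 1*2312) - 2807) - 10641) = -390 + ((((10 - 5*I*√66) - 2312) - 2807) - 10641) = -390 + (((-2302 - 5*I*√66) - 2807) - 10641) = -390 + ((-5109 - 5*I*√66) - 10641) = -390 + (-15750 - 5*I*√66) = -16140 - 5*I*√66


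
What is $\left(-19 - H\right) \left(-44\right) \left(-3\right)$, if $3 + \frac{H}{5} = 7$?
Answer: $-5148$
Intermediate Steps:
$H = 20$ ($H = -15 + 5 \cdot 7 = -15 + 35 = 20$)
$\left(-19 - H\right) \left(-44\right) \left(-3\right) = \left(-19 - 20\right) \left(-44\right) \left(-3\right) = \left(-39\right) \left(-44\right) \left(-3\right) = 1716 \left(-3\right) = -5148$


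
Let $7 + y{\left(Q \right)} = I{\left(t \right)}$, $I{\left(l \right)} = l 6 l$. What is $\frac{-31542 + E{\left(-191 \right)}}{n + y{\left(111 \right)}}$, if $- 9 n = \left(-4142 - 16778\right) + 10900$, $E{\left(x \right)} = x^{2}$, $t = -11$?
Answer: $\frac{14817}{5497} \approx 2.6955$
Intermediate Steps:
$I{\left(l \right)} = 6 l^{2}$ ($I{\left(l \right)} = 6 l l = 6 l^{2}$)
$y{\left(Q \right)} = 719$ ($y{\left(Q \right)} = -7 + 6 \left(-11\right)^{2} = -7 + 6 \cdot 121 = -7 + 726 = 719$)
$n = \frac{3340}{3}$ ($n = - \frac{\left(-4142 - 16778\right) + 10900}{9} = - \frac{-20920 + 10900}{9} = \left(- \frac{1}{9}\right) \left(-10020\right) = \frac{3340}{3} \approx 1113.3$)
$\frac{-31542 + E{\left(-191 \right)}}{n + y{\left(111 \right)}} = \frac{-31542 + \left(-191\right)^{2}}{\frac{3340}{3} + 719} = \frac{-31542 + 36481}{\frac{5497}{3}} = 4939 \cdot \frac{3}{5497} = \frac{14817}{5497}$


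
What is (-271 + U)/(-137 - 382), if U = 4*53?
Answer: 59/519 ≈ 0.11368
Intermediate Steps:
U = 212
(-271 + U)/(-137 - 382) = (-271 + 212)/(-137 - 382) = -59/(-519) = -59*(-1/519) = 59/519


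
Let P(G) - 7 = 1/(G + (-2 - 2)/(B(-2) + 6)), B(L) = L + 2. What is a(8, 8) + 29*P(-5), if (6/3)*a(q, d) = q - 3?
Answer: 6813/34 ≈ 200.38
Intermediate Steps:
B(L) = 2 + L
a(q, d) = -3/2 + q/2 (a(q, d) = (q - 3)/2 = (-3 + q)/2 = -3/2 + q/2)
P(G) = 7 + 1/(-⅔ + G) (P(G) = 7 + 1/(G + (-2 - 2)/((2 - 2) + 6)) = 7 + 1/(G - 4/(0 + 6)) = 7 + 1/(G - 4/6) = 7 + 1/(G - 4*⅙) = 7 + 1/(G - ⅔) = 7 + 1/(-⅔ + G))
a(8, 8) + 29*P(-5) = (-3/2 + (½)*8) + 29*((-11 + 21*(-5))/(-2 + 3*(-5))) = (-3/2 + 4) + 29*((-11 - 105)/(-2 - 15)) = 5/2 + 29*(-116/(-17)) = 5/2 + 29*(-1/17*(-116)) = 5/2 + 29*(116/17) = 5/2 + 3364/17 = 6813/34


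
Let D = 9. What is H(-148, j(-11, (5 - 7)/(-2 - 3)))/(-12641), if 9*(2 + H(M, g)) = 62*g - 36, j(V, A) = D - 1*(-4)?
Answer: -752/113769 ≈ -0.0066099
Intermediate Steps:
j(V, A) = 13 (j(V, A) = 9 - 1*(-4) = 9 + 4 = 13)
H(M, g) = -6 + 62*g/9 (H(M, g) = -2 + (62*g - 36)/9 = -2 + (-36 + 62*g)/9 = -2 + (-4 + 62*g/9) = -6 + 62*g/9)
H(-148, j(-11, (5 - 7)/(-2 - 3)))/(-12641) = (-6 + (62/9)*13)/(-12641) = (-6 + 806/9)*(-1/12641) = (752/9)*(-1/12641) = -752/113769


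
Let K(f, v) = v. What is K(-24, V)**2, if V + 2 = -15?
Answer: 289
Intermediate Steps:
V = -17 (V = -2 - 15 = -17)
K(-24, V)**2 = (-17)**2 = 289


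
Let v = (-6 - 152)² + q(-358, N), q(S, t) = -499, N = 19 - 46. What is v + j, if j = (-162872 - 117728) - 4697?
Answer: -260832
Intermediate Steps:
N = -27
j = -285297 (j = -280600 - 4697 = -285297)
v = 24465 (v = (-6 - 152)² - 499 = (-158)² - 499 = 24964 - 499 = 24465)
v + j = 24465 - 285297 = -260832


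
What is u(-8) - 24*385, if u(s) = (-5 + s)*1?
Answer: -9253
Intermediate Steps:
u(s) = -5 + s
u(-8) - 24*385 = (-5 - 8) - 24*385 = -13 - 9240 = -9253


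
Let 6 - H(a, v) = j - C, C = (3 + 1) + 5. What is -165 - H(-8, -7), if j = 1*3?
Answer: -177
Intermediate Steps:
j = 3
C = 9 (C = 4 + 5 = 9)
H(a, v) = 12 (H(a, v) = 6 - (3 - 1*9) = 6 - (3 - 9) = 6 - 1*(-6) = 6 + 6 = 12)
-165 - H(-8, -7) = -165 - 1*12 = -165 - 12 = -177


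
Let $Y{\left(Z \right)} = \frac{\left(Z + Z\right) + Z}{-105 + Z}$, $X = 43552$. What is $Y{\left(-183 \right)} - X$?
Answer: $- \frac{1393603}{32} \approx -43550.0$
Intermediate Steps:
$Y{\left(Z \right)} = \frac{3 Z}{-105 + Z}$ ($Y{\left(Z \right)} = \frac{2 Z + Z}{-105 + Z} = \frac{3 Z}{-105 + Z}$)
$Y{\left(-183 \right)} - X = 3 \left(-183\right) \frac{1}{-105 - 183} - 43552 = 3 \left(-183\right) \frac{1}{-288} - 43552 = 3 \left(-183\right) \left(- \frac{1}{288}\right) - 43552 = \frac{61}{32} - 43552 = - \frac{1393603}{32}$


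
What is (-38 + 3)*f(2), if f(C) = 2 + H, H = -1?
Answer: -35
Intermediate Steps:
f(C) = 1 (f(C) = 2 - 1 = 1)
(-38 + 3)*f(2) = (-38 + 3)*1 = -35*1 = -35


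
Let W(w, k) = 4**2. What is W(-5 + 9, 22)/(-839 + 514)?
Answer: -16/325 ≈ -0.049231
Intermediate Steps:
W(w, k) = 16
W(-5 + 9, 22)/(-839 + 514) = 16/(-839 + 514) = 16/(-325) = 16*(-1/325) = -16/325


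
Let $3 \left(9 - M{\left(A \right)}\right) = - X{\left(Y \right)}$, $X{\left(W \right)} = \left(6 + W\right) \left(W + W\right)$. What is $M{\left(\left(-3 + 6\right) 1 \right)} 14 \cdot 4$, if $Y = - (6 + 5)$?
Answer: $\frac{7672}{3} \approx 2557.3$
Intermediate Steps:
$Y = -11$ ($Y = \left(-1\right) 11 = -11$)
$X{\left(W \right)} = 2 W \left(6 + W\right)$ ($X{\left(W \right)} = \left(6 + W\right) 2 W = 2 W \left(6 + W\right)$)
$M{\left(A \right)} = \frac{137}{3}$ ($M{\left(A \right)} = 9 - \frac{\left(-1\right) 2 \left(-11\right) \left(6 - 11\right)}{3} = 9 - \frac{\left(-1\right) 2 \left(-11\right) \left(-5\right)}{3} = 9 - \frac{\left(-1\right) 110}{3} = 9 - - \frac{110}{3} = 9 + \frac{110}{3} = \frac{137}{3}$)
$M{\left(\left(-3 + 6\right) 1 \right)} 14 \cdot 4 = \frac{137}{3} \cdot 14 \cdot 4 = \frac{1918}{3} \cdot 4 = \frac{7672}{3}$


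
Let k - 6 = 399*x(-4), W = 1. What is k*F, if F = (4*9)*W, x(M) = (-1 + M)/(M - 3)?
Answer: 10476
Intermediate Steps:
x(M) = (-1 + M)/(-3 + M)
F = 36 (F = (4*9)*1 = 36*1 = 36)
k = 291 (k = 6 + 399*((-1 - 4)/(-3 - 4)) = 6 + 399*(-5/(-7)) = 6 + 399*(-⅐*(-5)) = 6 + 399*(5/7) = 6 + 285 = 291)
k*F = 291*36 = 10476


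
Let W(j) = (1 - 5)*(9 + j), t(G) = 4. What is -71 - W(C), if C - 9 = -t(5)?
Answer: -15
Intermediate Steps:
C = 5 (C = 9 - 1*4 = 9 - 4 = 5)
W(j) = -36 - 4*j (W(j) = -4*(9 + j) = -36 - 4*j)
-71 - W(C) = -71 - (-36 - 4*5) = -71 - (-36 - 20) = -71 - 1*(-56) = -71 + 56 = -15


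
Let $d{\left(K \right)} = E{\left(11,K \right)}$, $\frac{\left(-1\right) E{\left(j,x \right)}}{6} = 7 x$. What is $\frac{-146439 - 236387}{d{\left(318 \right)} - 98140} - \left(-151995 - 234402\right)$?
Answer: $\frac{21541051369}{55748} \approx 3.864 \cdot 10^{5}$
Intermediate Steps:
$E{\left(j,x \right)} = - 42 x$ ($E{\left(j,x \right)} = - 6 \cdot 7 x = - 42 x$)
$d{\left(K \right)} = - 42 K$
$\frac{-146439 - 236387}{d{\left(318 \right)} - 98140} - \left(-151995 - 234402\right) = \frac{-146439 - 236387}{\left(-42\right) 318 - 98140} - \left(-151995 - 234402\right) = - \frac{382826}{-13356 - 98140} - -386397 = - \frac{382826}{-111496} + 386397 = \left(-382826\right) \left(- \frac{1}{111496}\right) + 386397 = \frac{191413}{55748} + 386397 = \frac{21541051369}{55748}$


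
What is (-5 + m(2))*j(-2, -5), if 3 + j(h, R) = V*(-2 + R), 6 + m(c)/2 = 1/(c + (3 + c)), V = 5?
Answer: 4446/7 ≈ 635.14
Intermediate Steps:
m(c) = -12 + 2/(3 + 2*c) (m(c) = -12 + 2/(c + (3 + c)) = -12 + 2/(3 + 2*c))
j(h, R) = -13 + 5*R (j(h, R) = -3 + 5*(-2 + R) = -3 + (-10 + 5*R) = -13 + 5*R)
(-5 + m(2))*j(-2, -5) = (-5 + 2*(-17 - 12*2)/(3 + 2*2))*(-13 + 5*(-5)) = (-5 + 2*(-17 - 24)/(3 + 4))*(-13 - 25) = (-5 + 2*(-41)/7)*(-38) = (-5 + 2*(⅐)*(-41))*(-38) = (-5 - 82/7)*(-38) = -117/7*(-38) = 4446/7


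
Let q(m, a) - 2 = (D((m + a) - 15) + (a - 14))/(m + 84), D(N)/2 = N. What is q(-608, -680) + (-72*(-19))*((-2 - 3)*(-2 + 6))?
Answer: -3583073/131 ≈ -27352.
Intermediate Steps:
D(N) = 2*N
q(m, a) = 2 + (-44 + 2*m + 3*a)/(84 + m) (q(m, a) = 2 + (2*((m + a) - 15) + (a - 14))/(m + 84) = 2 + (2*((a + m) - 15) + (-14 + a))/(84 + m) = 2 + (2*(-15 + a + m) + (-14 + a))/(84 + m) = 2 + ((-30 + 2*a + 2*m) + (-14 + a))/(84 + m) = 2 + (-44 + 2*m + 3*a)/(84 + m))
q(-608, -680) + (-72*(-19))*((-2 - 3)*(-2 + 6)) = (124 + 3*(-680) + 4*(-608))/(84 - 608) + (-72*(-19))*((-2 - 3)*(-2 + 6)) = (124 - 2040 - 2432)/(-524) + 1368*(-5*4) = -1/524*(-4348) + 1368*(-20) = 1087/131 - 27360 = -3583073/131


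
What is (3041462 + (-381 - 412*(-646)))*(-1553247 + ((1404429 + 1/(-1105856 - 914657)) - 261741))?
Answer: -2743481390684422944/2020513 ≈ -1.3578e+12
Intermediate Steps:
(3041462 + (-381 - 412*(-646)))*(-1553247 + ((1404429 + 1/(-1105856 - 914657)) - 261741)) = (3041462 + (-381 + 266152))*(-1553247 + ((1404429 + 1/(-2020513)) - 261741)) = (3041462 + 265771)*(-1553247 + ((1404429 - 1/2020513) - 261741)) = 3307233*(-1553247 + (2837667052076/2020513 - 261741)) = 3307233*(-1553247 + 2308815958943/2020513) = 3307233*(-829539796768/2020513) = -2743481390684422944/2020513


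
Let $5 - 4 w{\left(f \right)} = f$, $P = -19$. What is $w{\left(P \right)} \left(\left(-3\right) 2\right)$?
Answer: $-36$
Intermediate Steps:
$w{\left(f \right)} = \frac{5}{4} - \frac{f}{4}$
$w{\left(P \right)} \left(\left(-3\right) 2\right) = \left(\frac{5}{4} - - \frac{19}{4}\right) \left(\left(-3\right) 2\right) = \left(\frac{5}{4} + \frac{19}{4}\right) \left(-6\right) = 6 \left(-6\right) = -36$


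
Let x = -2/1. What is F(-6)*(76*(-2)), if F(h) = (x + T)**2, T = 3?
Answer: -152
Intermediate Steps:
x = -2 (x = -2*1 = -2)
F(h) = 1 (F(h) = (-2 + 3)**2 = 1**2 = 1)
F(-6)*(76*(-2)) = 1*(76*(-2)) = 1*(-152) = -152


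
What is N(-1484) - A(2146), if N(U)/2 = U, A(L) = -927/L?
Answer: -6368401/2146 ≈ -2967.6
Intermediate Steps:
N(U) = 2*U
N(-1484) - A(2146) = 2*(-1484) - (-927)/2146 = -2968 - (-927)/2146 = -2968 - 1*(-927/2146) = -2968 + 927/2146 = -6368401/2146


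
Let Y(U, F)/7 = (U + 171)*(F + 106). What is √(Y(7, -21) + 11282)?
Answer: 2*√29298 ≈ 342.33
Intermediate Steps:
Y(U, F) = 7*(106 + F)*(171 + U) (Y(U, F) = 7*((U + 171)*(F + 106)) = 7*((171 + U)*(106 + F)) = 7*((106 + F)*(171 + U)) = 7*(106 + F)*(171 + U))
√(Y(7, -21) + 11282) = √((126882 + 742*7 + 1197*(-21) + 7*(-21)*7) + 11282) = √((126882 + 5194 - 25137 - 1029) + 11282) = √(105910 + 11282) = √117192 = 2*√29298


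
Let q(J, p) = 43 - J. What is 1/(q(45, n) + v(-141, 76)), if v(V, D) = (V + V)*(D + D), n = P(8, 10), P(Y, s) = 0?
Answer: -1/42866 ≈ -2.3329e-5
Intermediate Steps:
n = 0
v(V, D) = 4*D*V (v(V, D) = (2*V)*(2*D) = 4*D*V)
1/(q(45, n) + v(-141, 76)) = 1/((43 - 1*45) + 4*76*(-141)) = 1/((43 - 45) - 42864) = 1/(-2 - 42864) = 1/(-42866) = -1/42866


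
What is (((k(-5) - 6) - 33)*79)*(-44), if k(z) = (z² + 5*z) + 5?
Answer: 118184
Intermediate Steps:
k(z) = 5 + z² + 5*z
(((k(-5) - 6) - 33)*79)*(-44) = ((((5 + (-5)² + 5*(-5)) - 6) - 33)*79)*(-44) = ((((5 + 25 - 25) - 6) - 33)*79)*(-44) = (((5 - 6) - 33)*79)*(-44) = ((-1 - 33)*79)*(-44) = -34*79*(-44) = -2686*(-44) = 118184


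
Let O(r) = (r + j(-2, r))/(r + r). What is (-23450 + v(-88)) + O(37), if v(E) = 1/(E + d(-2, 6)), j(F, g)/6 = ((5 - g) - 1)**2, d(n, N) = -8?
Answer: -82979029/3552 ≈ -23361.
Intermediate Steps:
j(F, g) = 6*(4 - g)**2 (j(F, g) = 6*((5 - g) - 1)**2 = 6*(4 - g)**2)
v(E) = 1/(-8 + E) (v(E) = 1/(E - 8) = 1/(-8 + E))
O(r) = (r + 6*(-4 + r)**2)/(2*r) (O(r) = (r + 6*(-4 + r)**2)/(r + r) = (r + 6*(-4 + r)**2)/((2*r)) = (r + 6*(-4 + r)**2)*(1/(2*r)) = (r + 6*(-4 + r)**2)/(2*r))
(-23450 + v(-88)) + O(37) = (-23450 + 1/(-8 - 88)) + (1/2)*(37 + 6*(-4 + 37)**2)/37 = (-23450 + 1/(-96)) + (1/2)*(1/37)*(37 + 6*33**2) = (-23450 - 1/96) + (1/2)*(1/37)*(37 + 6*1089) = -2251201/96 + (1/2)*(1/37)*(37 + 6534) = -2251201/96 + (1/2)*(1/37)*6571 = -2251201/96 + 6571/74 = -82979029/3552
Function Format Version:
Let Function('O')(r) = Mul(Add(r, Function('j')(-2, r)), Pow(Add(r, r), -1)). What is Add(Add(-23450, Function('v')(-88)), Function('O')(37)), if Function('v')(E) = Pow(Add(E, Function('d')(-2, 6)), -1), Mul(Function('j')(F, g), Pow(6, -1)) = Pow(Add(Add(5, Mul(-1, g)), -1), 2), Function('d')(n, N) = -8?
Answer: Rational(-82979029, 3552) ≈ -23361.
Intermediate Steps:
Function('j')(F, g) = Mul(6, Pow(Add(4, Mul(-1, g)), 2)) (Function('j')(F, g) = Mul(6, Pow(Add(Add(5, Mul(-1, g)), -1), 2)) = Mul(6, Pow(Add(4, Mul(-1, g)), 2)))
Function('v')(E) = Pow(Add(-8, E), -1) (Function('v')(E) = Pow(Add(E, -8), -1) = Pow(Add(-8, E), -1))
Function('O')(r) = Mul(Rational(1, 2), Pow(r, -1), Add(r, Mul(6, Pow(Add(-4, r), 2)))) (Function('O')(r) = Mul(Add(r, Mul(6, Pow(Add(-4, r), 2))), Pow(Add(r, r), -1)) = Mul(Add(r, Mul(6, Pow(Add(-4, r), 2))), Pow(Mul(2, r), -1)) = Mul(Add(r, Mul(6, Pow(Add(-4, r), 2))), Mul(Rational(1, 2), Pow(r, -1))) = Mul(Rational(1, 2), Pow(r, -1), Add(r, Mul(6, Pow(Add(-4, r), 2)))))
Add(Add(-23450, Function('v')(-88)), Function('O')(37)) = Add(Add(-23450, Pow(Add(-8, -88), -1)), Mul(Rational(1, 2), Pow(37, -1), Add(37, Mul(6, Pow(Add(-4, 37), 2))))) = Add(Add(-23450, Pow(-96, -1)), Mul(Rational(1, 2), Rational(1, 37), Add(37, Mul(6, Pow(33, 2))))) = Add(Add(-23450, Rational(-1, 96)), Mul(Rational(1, 2), Rational(1, 37), Add(37, Mul(6, 1089)))) = Add(Rational(-2251201, 96), Mul(Rational(1, 2), Rational(1, 37), Add(37, 6534))) = Add(Rational(-2251201, 96), Mul(Rational(1, 2), Rational(1, 37), 6571)) = Add(Rational(-2251201, 96), Rational(6571, 74)) = Rational(-82979029, 3552)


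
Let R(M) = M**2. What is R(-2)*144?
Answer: 576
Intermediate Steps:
R(-2)*144 = (-2)**2*144 = 4*144 = 576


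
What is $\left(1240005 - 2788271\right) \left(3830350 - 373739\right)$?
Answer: $-5351753286526$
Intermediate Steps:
$\left(1240005 - 2788271\right) \left(3830350 - 373739\right) = \left(-1548266\right) 3456611 = -5351753286526$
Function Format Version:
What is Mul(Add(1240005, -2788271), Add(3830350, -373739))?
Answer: -5351753286526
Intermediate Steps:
Mul(Add(1240005, -2788271), Add(3830350, -373739)) = Mul(-1548266, 3456611) = -5351753286526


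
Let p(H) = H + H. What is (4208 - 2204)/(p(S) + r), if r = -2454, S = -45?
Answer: -167/212 ≈ -0.78774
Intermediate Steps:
p(H) = 2*H
(4208 - 2204)/(p(S) + r) = (4208 - 2204)/(2*(-45) - 2454) = 2004/(-90 - 2454) = 2004/(-2544) = 2004*(-1/2544) = -167/212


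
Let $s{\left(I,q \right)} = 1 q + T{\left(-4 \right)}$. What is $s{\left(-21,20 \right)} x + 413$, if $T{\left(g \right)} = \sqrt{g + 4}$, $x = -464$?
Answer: $-8867$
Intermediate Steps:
$T{\left(g \right)} = \sqrt{4 + g}$
$s{\left(I,q \right)} = q$ ($s{\left(I,q \right)} = 1 q + \sqrt{4 - 4} = q + \sqrt{0} = q + 0 = q$)
$s{\left(-21,20 \right)} x + 413 = 20 \left(-464\right) + 413 = -9280 + 413 = -8867$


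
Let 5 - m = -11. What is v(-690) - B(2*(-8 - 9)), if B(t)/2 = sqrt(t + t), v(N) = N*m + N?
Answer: -11730 - 4*I*sqrt(17) ≈ -11730.0 - 16.492*I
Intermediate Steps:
m = 16 (m = 5 - 1*(-11) = 5 + 11 = 16)
v(N) = 17*N (v(N) = N*16 + N = 16*N + N = 17*N)
B(t) = 2*sqrt(2)*sqrt(t) (B(t) = 2*sqrt(t + t) = 2*sqrt(2*t) = 2*(sqrt(2)*sqrt(t)) = 2*sqrt(2)*sqrt(t))
v(-690) - B(2*(-8 - 9)) = 17*(-690) - 2*sqrt(2)*sqrt(2*(-8 - 9)) = -11730 - 2*sqrt(2)*sqrt(2*(-17)) = -11730 - 2*sqrt(2)*sqrt(-34) = -11730 - 2*sqrt(2)*I*sqrt(34) = -11730 - 4*I*sqrt(17)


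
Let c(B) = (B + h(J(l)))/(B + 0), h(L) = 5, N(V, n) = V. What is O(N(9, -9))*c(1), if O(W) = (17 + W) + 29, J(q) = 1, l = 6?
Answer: 330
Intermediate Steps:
O(W) = 46 + W
c(B) = (5 + B)/B (c(B) = (B + 5)/(B + 0) = (5 + B)/B)
O(N(9, -9))*c(1) = (46 + 9)*((5 + 1)/1) = 55*(1*6) = 55*6 = 330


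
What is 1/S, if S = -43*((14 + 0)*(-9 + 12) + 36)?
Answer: -1/3354 ≈ -0.00029815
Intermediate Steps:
S = -3354 (S = -43*(14*3 + 36) = -43*(42 + 36) = -43*78 = -3354)
1/S = 1/(-3354) = -1/3354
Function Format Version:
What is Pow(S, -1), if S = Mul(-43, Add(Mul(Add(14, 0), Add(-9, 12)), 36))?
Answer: Rational(-1, 3354) ≈ -0.00029815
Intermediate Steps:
S = -3354 (S = Mul(-43, Add(Mul(14, 3), 36)) = Mul(-43, Add(42, 36)) = Mul(-43, 78) = -3354)
Pow(S, -1) = Pow(-3354, -1) = Rational(-1, 3354)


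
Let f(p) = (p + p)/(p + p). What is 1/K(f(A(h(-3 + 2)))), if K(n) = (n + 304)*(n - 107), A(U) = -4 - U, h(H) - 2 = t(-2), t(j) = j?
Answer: -1/32330 ≈ -3.0931e-5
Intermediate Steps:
h(H) = 0 (h(H) = 2 - 2 = 0)
f(p) = 1 (f(p) = (2*p)/((2*p)) = (2*p)*(1/(2*p)) = 1)
K(n) = (-107 + n)*(304 + n) (K(n) = (304 + n)*(-107 + n) = (-107 + n)*(304 + n))
1/K(f(A(h(-3 + 2)))) = 1/(-32528 + 1**2 + 197*1) = 1/(-32528 + 1 + 197) = 1/(-32330) = -1/32330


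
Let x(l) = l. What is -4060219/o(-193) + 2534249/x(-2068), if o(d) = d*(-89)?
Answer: -51927327965/35522036 ≈ -1461.8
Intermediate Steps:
o(d) = -89*d
-4060219/o(-193) + 2534249/x(-2068) = -4060219/((-89*(-193))) + 2534249/(-2068) = -4060219/17177 + 2534249*(-1/2068) = -4060219*1/17177 - 2534249/2068 = -4060219/17177 - 2534249/2068 = -51927327965/35522036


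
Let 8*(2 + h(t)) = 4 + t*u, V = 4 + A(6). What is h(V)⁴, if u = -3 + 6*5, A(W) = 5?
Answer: 2847396321/4096 ≈ 6.9517e+5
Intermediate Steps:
V = 9 (V = 4 + 5 = 9)
u = 27 (u = -3 + 30 = 27)
h(t) = -3/2 + 27*t/8 (h(t) = -2 + (4 + t*27)/8 = -2 + (4 + 27*t)/8 = -2 + (½ + 27*t/8) = -3/2 + 27*t/8)
h(V)⁴ = (-3/2 + (27/8)*9)⁴ = (-3/2 + 243/8)⁴ = (231/8)⁴ = 2847396321/4096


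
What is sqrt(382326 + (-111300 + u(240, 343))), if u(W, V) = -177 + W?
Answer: 3*sqrt(30121) ≈ 520.66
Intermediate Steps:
sqrt(382326 + (-111300 + u(240, 343))) = sqrt(382326 + (-111300 + (-177 + 240))) = sqrt(382326 + (-111300 + 63)) = sqrt(382326 - 111237) = sqrt(271089) = 3*sqrt(30121)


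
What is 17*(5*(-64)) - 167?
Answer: -5607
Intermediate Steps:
17*(5*(-64)) - 167 = 17*(-320) - 167 = -5440 - 167 = -5607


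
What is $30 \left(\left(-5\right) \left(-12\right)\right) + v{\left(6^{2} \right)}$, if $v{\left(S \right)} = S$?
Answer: $1836$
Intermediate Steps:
$30 \left(\left(-5\right) \left(-12\right)\right) + v{\left(6^{2} \right)} = 30 \left(\left(-5\right) \left(-12\right)\right) + 6^{2} = 30 \cdot 60 + 36 = 1800 + 36 = 1836$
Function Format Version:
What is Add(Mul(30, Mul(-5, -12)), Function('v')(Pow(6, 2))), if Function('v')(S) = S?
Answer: 1836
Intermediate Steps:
Add(Mul(30, Mul(-5, -12)), Function('v')(Pow(6, 2))) = Add(Mul(30, Mul(-5, -12)), Pow(6, 2)) = Add(Mul(30, 60), 36) = Add(1800, 36) = 1836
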